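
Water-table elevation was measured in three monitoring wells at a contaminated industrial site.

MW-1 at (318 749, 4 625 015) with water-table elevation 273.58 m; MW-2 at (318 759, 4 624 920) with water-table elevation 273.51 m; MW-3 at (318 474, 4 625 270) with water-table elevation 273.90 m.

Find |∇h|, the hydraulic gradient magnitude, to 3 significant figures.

0.000864

Taking MW-1 as reference: MW-2−MW-1 = (10, -95, -0.07); MW-3−MW-1 = (-275, 255, +0.32).
Solve a·Δx + b·Δy = Δh: det = 10·255 − (-275)·(-95) = -23575.
∂h/∂x = [(-0.07)·255 − (+0.32)·(-95)] / -23575 = -0.0005323
∂h/∂y = [10·(+0.32) − (-275)·(-0.07)] / -23575 = +0.0006808
|∇h| = √(-0.0005323² + 0.0006808²) = 0.0008642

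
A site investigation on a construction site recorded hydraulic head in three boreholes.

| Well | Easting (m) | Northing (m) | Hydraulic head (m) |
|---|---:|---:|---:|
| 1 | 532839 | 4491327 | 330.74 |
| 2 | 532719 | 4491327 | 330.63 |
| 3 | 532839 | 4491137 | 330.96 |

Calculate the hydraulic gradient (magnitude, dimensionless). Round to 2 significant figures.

∂h/∂x = (330.63 − 330.74) / (532719 − 532839) = +0.0009167
∂h/∂y = (330.96 − 330.74) / (4491137 − 4491327) = -0.001158
|∇h| = √(0.0009167² + -0.001158²) = 0.001477

0.0015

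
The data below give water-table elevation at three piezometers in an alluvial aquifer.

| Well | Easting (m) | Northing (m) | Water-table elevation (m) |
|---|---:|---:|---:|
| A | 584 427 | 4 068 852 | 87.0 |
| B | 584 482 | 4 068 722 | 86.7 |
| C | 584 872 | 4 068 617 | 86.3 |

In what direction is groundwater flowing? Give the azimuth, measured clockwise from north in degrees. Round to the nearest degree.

Three-point gradient (reference A): Δ to B = (55, -130, -0.3), Δ to C = (445, -235, -0.7).
∂h/∂x = -0.0004563, ∂h/∂y = +0.002115 (det = 44925).
Flow direction (−∇h) has components (+0.0004563 E, -0.002115 N).
Azimuth = atan2(E, N) = atan2(+0.0004563, -0.002115) = 167.8° ≈ 168°.

168°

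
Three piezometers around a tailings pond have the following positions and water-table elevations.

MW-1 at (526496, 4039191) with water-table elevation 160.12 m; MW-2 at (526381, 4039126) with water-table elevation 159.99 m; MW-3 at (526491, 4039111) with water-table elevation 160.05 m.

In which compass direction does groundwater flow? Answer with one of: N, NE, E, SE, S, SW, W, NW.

SW

Taking MW-1 as reference: MW-2−MW-1 = (-115, -65, -0.13); MW-3−MW-1 = (-5, -80, -0.07).
Solve a·Δx + b·Δy = Δh: det = (-115)·(-80) − (-5)·(-65) = 8875.
∂h/∂x = [(-0.13)·(-80) − (-0.07)·(-65)] / 8875 = +0.0006592
∂h/∂y = [(-115)·(-0.07) − (-5)·(-0.13)] / 8875 = +0.0008338
Flow = −∇h = (-0.0006592 east, -0.0008338 north), which points southwest.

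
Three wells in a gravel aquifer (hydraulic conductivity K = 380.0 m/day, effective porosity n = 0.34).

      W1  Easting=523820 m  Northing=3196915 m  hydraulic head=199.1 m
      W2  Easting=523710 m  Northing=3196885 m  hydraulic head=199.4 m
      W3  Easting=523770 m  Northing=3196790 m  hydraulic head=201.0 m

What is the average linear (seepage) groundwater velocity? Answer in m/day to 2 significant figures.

18 m/day

Differences from W1: to W2 (Δx, Δy, Δh) = (-110, -30, +0.3); to W3 = (-50, -125, +1.9).
Determinant of the coordinate differences = (-110)·(-125) − (-50)·(-30) = 12250.
∂h/∂x = [(+0.3)·(-125) − (+1.9)·(-30)] / 12250 = +0.001592
∂h/∂y = [(-110)·(+1.9) − (-50)·(+0.3)] / 12250 = -0.01584
|∇h| = √(0.001592² + -0.01584²) = 0.01592
Seepage velocity v = K·i/n = 380.0 × 0.01592 / 0.34 = 17.79 m/day.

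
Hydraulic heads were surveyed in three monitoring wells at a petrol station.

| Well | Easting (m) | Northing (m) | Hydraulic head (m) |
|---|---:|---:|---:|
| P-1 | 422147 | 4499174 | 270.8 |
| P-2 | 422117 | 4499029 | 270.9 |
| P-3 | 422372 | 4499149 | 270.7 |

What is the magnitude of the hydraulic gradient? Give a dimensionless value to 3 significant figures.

With h = a·x + b·y + c and P-1 as origin, the differences give:
  (-30)·a + (-145)·b = +0.1
  225·a + (-25)·b = -0.1
Eliminate b (×(-25) and ×(-145), subtract): 33375·a = -17.00 → a = ∂h/∂x = -0.0005094
Back-substitute: b = ∂h/∂y = -0.0005843.
|∇h| = √(-0.0005094² + -0.0005843²) = 0.0007752

0.000775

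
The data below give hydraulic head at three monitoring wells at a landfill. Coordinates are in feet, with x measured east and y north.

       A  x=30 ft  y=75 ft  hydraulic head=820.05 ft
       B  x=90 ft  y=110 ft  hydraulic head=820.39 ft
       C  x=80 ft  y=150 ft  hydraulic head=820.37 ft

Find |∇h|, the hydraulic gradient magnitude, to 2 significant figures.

0.0053

Differences from A: to B (Δx, Δy, Δh) = (60, 35, +0.34); to C = (50, 75, +0.32).
Determinant of the coordinate differences = 60·75 − 50·35 = 2750.
∂h/∂x = [(+0.34)·75 − (+0.32)·35] / 2750 = +0.005200
∂h/∂y = [60·(+0.32) − 50·(+0.34)] / 2750 = +0.0008000
|∇h| = √(0.005200² + 0.0008000²) = 0.005261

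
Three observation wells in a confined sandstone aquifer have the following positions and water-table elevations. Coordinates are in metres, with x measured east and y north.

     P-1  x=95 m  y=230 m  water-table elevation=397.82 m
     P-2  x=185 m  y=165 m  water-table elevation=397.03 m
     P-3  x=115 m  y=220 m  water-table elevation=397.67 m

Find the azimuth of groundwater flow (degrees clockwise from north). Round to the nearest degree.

141°

Differences from P-1: to P-2 (Δx, Δy, Δh) = (90, -65, -0.79); to P-3 = (20, -10, -0.15).
Determinant of the coordinate differences = 90·(-10) − 20·(-65) = 400.
∂h/∂x = [(-0.79)·(-10) − (-0.15)·(-65)] / 400 = -0.004625
∂h/∂y = [90·(-0.15) − 20·(-0.79)] / 400 = +0.005750
Flow direction (−∇h) has components (+0.004625 E, -0.005750 N).
Azimuth = atan2(E, N) = atan2(+0.004625, -0.005750) = 141.2° ≈ 141°.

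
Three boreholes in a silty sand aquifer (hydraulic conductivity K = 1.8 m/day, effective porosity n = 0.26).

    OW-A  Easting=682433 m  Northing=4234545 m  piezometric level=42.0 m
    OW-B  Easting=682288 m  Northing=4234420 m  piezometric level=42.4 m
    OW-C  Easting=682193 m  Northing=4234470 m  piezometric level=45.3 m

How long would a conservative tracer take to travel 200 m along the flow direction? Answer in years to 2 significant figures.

2.8 years

Differences from OW-A: to OW-B (Δx, Δy, Δh) = (-145, -125, +0.4); to OW-C = (-240, -75, +3.3).
Determinant of the coordinate differences = (-145)·(-75) − (-240)·(-125) = -19125.
∂h/∂x = [(+0.4)·(-75) − (+3.3)·(-125)] / -19125 = -0.02000
∂h/∂y = [(-145)·(+3.3) − (-240)·(+0.4)] / -19125 = +0.02000
|∇h| = √(-0.02000² + 0.02000²) = 0.02828
Seepage velocity v = K·i/n = 1.8 × 0.02828 / 0.26 = 0.1958 m/day.
t = 200 / 0.1958 = 1021 days = 2.8 years.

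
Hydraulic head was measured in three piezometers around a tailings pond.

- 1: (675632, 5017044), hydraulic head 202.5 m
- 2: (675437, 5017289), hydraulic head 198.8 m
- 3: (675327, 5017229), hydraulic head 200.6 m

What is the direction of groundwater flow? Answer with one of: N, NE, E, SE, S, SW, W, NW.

N

Taking 1 as reference: 2−1 = (-195, 245, -3.7); 3−1 = (-305, 185, -1.9).
Determinant of the coordinate differences = (-195)·185 − (-305)·245 = 38650.
∂h/∂x = [(-3.7)·185 − (-1.9)·245] / 38650 = -0.005666
∂h/∂y = [(-195)·(-1.9) − (-305)·(-3.7)] / 38650 = -0.01961
Flow = −∇h = (+0.005666 east, +0.01961 north), which points north.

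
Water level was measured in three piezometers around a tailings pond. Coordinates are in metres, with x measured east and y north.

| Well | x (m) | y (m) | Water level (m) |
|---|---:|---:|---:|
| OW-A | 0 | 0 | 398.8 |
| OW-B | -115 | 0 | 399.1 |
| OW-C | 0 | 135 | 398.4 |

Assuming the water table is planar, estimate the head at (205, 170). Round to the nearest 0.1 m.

397.8 m

∂h/∂x = (399.1 − 398.8) / (-115 − 0) = -0.002609
∂h/∂y = (398.4 − 398.8) / (135 − 0) = -0.002963
h(205, 170) = 398.8 + (-0.002609)·(205) + (-0.002963)·(170) = 398.8 -0.535 -0.504 = 397.762 m.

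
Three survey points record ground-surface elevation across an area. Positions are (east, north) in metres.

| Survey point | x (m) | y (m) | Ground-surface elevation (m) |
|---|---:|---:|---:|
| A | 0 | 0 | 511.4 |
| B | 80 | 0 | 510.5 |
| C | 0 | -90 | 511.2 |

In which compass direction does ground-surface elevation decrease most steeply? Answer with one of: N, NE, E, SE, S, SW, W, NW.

∂z/∂x = (510.5 − 511.4) / (80 − 0) = -0.01125
∂z/∂y = (511.2 − 511.4) / (-90 − 0) = +0.002222
Steepest decrease is along −∇f = (+0.01125 E, -0.002222 N) → east.

E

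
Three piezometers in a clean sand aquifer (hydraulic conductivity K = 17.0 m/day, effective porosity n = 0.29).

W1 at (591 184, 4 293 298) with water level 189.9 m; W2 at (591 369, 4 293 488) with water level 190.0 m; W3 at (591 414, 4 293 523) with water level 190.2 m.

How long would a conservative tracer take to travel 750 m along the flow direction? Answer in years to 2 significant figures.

1.5 years

Taking W1 as reference: W2−W1 = (185, 190, +0.1); W3−W1 = (230, 225, +0.3).
Determinant of the coordinate differences = 185·225 − 230·190 = -2075.
∂h/∂x = [(+0.1)·225 − (+0.3)·190] / -2075 = +0.01663
∂h/∂y = [185·(+0.3) − 230·(+0.1)] / -2075 = -0.01566
|∇h| = √(0.01663² + -0.01566²) = 0.02284
Seepage velocity v = K·i/n = 17.0 × 0.02284 / 0.29 = 1.339 m/day.
t = 750 / 1.339 = 560.1 days = 1.53 years.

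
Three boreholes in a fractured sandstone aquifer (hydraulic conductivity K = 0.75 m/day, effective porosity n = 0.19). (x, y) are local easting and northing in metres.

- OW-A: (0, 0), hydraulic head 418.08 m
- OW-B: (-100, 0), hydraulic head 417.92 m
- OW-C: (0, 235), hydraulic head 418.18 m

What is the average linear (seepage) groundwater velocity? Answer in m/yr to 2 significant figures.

∂h/∂x = (417.92 − 418.08) / (-100 − 0) = +0.001600
∂h/∂y = (418.18 − 418.08) / (235 − 0) = +0.0004255
|∇h| = √(0.001600² + 0.0004255²) = 0.001656
Seepage velocity v = K·i/n = 0.75 × 0.001656 / 0.19 = 0.006537 m/day = 2.388 m/yr.

2.4 m/yr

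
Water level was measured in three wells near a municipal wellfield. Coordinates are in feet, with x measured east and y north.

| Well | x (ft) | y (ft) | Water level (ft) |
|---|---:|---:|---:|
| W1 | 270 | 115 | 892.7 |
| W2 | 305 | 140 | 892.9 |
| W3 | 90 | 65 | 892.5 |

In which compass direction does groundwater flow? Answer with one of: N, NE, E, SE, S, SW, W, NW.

S

Differences from W1: to W2 (Δx, Δy, Δh) = (35, 25, +0.2); to W3 = (-180, -50, -0.2).
Solve a·Δx + b·Δy = Δh: det = 35·(-50) − (-180)·25 = 2750.
∂h/∂x = [(+0.2)·(-50) − (-0.2)·25] / 2750 = -0.001818
∂h/∂y = [35·(-0.2) − (-180)·(+0.2)] / 2750 = +0.01055
Flow = −∇h = (+0.001818 east, -0.01055 north), which points south.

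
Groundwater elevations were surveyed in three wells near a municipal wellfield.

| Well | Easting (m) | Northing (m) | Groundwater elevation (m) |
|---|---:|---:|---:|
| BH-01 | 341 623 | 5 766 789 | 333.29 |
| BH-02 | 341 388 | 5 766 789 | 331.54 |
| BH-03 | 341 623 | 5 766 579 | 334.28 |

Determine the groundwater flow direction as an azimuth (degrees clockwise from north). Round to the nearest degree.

302°

∂h/∂x = (331.54 − 333.29) / (341388 − 341623) = +0.007447
∂h/∂y = (334.28 − 333.29) / (5766579 − 5766789) = -0.004714
Flow direction (−∇h) has components (-0.007447 E, +0.004714 N).
Azimuth = atan2(E, N) = atan2(-0.007447, +0.004714) = 302.3° ≈ 302°.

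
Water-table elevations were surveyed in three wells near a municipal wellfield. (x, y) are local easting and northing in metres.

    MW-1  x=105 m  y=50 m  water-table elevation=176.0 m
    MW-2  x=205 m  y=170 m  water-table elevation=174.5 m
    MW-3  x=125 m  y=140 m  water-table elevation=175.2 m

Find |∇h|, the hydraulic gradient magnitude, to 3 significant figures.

0.00961

Differences from MW-1: to MW-2 (Δx, Δy, Δh) = (100, 120, -1.5); to MW-3 = (20, 90, -0.8).
Solve a·Δx + b·Δy = Δh: det = 100·90 − 20·120 = 6600.
∂h/∂x = [(-1.5)·90 − (-0.8)·120] / 6600 = -0.005909
∂h/∂y = [100·(-0.8) − 20·(-1.5)] / 6600 = -0.007576
|∇h| = √(-0.005909² + -0.007576²) = 0.009608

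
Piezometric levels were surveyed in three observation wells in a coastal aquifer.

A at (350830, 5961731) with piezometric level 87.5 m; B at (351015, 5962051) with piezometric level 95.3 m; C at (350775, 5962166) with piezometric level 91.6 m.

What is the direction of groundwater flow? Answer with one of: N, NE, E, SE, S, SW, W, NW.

With h = a·x + b·y + c and A as origin, the differences give:
  185·a + 320·b = +7.8
  (-55)·a + 435·b = +4.1
Eliminate b (×435 and ×320, subtract): 98075·a = 2081.00 → a = ∂h/∂x = +0.02122
Back-substitute: b = ∂h/∂y = +0.01211.
Flow = −∇h = (-0.02122 east, -0.01211 north), which points southwest.

SW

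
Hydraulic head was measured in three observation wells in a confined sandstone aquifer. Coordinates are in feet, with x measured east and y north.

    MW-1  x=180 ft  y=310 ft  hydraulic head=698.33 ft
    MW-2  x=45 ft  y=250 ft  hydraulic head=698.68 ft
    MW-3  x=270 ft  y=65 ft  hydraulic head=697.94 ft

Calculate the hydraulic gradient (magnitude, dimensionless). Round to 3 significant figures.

Three-point gradient (reference MW-1): Δ to MW-2 = (-135, -60, +0.35), Δ to MW-3 = (90, -245, -0.39).
∂h/∂x = -0.002837, ∂h/∂y = +0.0005497 (det = 38475).
|∇h| = √(-0.002837² + 0.0005497²) = 0.00289

0.00289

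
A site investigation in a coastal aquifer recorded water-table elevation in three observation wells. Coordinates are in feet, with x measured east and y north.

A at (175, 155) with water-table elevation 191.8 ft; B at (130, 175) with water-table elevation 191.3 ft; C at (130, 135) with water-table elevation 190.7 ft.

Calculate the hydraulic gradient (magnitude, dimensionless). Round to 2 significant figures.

0.023

Differences from A: to B (Δx, Δy, Δh) = (-45, 20, -0.5); to C = (-45, -20, -1.1).
Solve a·Δx + b·Δy = Δh: det = (-45)·(-20) − (-45)·20 = 1800.
∂h/∂x = [(-0.5)·(-20) − (-1.1)·20] / 1800 = +0.01778
∂h/∂y = [(-45)·(-1.1) − (-45)·(-0.5)] / 1800 = +0.01500
|∇h| = √(0.01778² + 0.01500²) = 0.02326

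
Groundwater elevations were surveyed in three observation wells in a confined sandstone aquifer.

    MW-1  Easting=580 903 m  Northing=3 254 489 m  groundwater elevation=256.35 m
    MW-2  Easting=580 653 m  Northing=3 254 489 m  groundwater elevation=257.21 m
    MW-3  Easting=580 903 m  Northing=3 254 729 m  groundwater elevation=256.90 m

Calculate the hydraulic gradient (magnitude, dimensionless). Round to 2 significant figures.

0.0041

∂h/∂x = (257.21 − 256.35) / (580653 − 580903) = -0.003440
∂h/∂y = (256.90 − 256.35) / (3254729 − 3254489) = +0.002292
|∇h| = √(-0.003440² + 0.002292²) = 0.004134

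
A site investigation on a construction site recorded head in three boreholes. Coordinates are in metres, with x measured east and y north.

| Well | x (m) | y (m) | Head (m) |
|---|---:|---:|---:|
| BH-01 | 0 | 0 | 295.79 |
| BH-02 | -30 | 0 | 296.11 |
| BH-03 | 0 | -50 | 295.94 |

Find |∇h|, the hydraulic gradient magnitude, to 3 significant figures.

0.0111

∂h/∂x = (296.11 − 295.79) / (-30 − 0) = -0.01067
∂h/∂y = (295.94 − 295.79) / (-50 − 0) = -0.003000
|∇h| = √(-0.01067² + -0.003000²) = 0.01108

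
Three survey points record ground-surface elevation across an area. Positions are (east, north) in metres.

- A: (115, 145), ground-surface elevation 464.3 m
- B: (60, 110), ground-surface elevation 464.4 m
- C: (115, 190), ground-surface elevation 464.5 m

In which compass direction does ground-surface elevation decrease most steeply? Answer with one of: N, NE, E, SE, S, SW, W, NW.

SE

Differences from A: to B (Δx, Δy, Δh) = (-55, -35, +0.1); to C = (0, 45, +0.2).
Solve a·Δx + b·Δy = Δz: det = (-55)·45 − 0·(-35) = -2475.
∂z/∂x = [(+0.1)·45 − (+0.2)·(-35)] / -2475 = -0.004646
∂z/∂y = [(-55)·(+0.2) − 0·(+0.1)] / -2475 = +0.004444
Steepest decrease is along −∇f = (+0.004646 E, -0.004444 N) → southeast.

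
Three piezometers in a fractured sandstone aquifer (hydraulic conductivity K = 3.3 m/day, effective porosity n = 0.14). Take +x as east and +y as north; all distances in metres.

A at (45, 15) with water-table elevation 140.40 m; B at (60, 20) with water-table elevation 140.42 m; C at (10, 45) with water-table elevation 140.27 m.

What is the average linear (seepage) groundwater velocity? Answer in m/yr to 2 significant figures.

24 m/yr

Three-point gradient (reference A): Δ to B = (15, 5, +0.02), Δ to C = (-35, 30, -0.13).
∂h/∂x = +0.002000, ∂h/∂y = -0.002000 (det = 625).
|∇h| = √(0.002000² + -0.002000²) = 0.002828
Seepage velocity v = K·i/n = 3.3 × 0.002828 / 0.14 = 0.06666 m/day = 24.35 m/yr.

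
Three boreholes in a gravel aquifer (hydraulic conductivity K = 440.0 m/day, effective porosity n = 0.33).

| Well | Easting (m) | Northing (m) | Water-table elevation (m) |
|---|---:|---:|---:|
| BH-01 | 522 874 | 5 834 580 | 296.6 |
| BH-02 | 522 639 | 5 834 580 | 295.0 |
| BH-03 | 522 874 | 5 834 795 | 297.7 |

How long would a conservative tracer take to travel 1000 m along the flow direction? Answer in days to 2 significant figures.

∂h/∂x = (295.0 − 296.6) / (522639 − 522874) = +0.006809
∂h/∂y = (297.7 − 296.6) / (5834795 − 5834580) = +0.005116
|∇h| = √(0.006809² + 0.005116²) = 0.008517
Seepage velocity v = K·i/n = 440.0 × 0.008517 / 0.33 = 11.36 m/day.
t = 1000 / 11.36 = 88.03 days.

88 days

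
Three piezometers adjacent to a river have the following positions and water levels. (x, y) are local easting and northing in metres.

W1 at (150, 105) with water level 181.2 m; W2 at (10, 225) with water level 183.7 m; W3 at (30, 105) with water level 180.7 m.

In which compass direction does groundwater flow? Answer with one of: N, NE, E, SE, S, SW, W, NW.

With h = a·x + b·y + c and W1 as origin, the differences give:
  (-140)·a + 120·b = +2.5
  (-120)·a + 0·b = -0.5
Eliminate b (×0 and ×120, subtract): 14400·a = 60.00 → a = ∂h/∂x = +0.004167
Back-substitute: b = ∂h/∂y = +0.02569.
Flow = −∇h = (-0.004167 east, -0.02569 north), which points south.

S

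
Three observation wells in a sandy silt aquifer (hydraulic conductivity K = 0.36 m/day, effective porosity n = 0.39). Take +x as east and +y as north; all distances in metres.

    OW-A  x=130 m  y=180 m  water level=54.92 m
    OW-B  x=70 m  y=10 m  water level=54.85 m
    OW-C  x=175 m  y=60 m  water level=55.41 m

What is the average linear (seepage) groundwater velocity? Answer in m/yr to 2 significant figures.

2.2 m/yr

Three-point gradient (reference OW-A): Δ to OW-B = (-60, -170, -0.07), Δ to OW-C = (45, -120, +0.49).
∂h/∂x = +0.006175, ∂h/∂y = -0.001768 (det = 14850).
|∇h| = √(0.006175² + -0.001768²) = 0.006423
Seepage velocity v = K·i/n = 0.36 × 0.006423 / 0.39 = 0.005929 m/day = 2.166 m/yr.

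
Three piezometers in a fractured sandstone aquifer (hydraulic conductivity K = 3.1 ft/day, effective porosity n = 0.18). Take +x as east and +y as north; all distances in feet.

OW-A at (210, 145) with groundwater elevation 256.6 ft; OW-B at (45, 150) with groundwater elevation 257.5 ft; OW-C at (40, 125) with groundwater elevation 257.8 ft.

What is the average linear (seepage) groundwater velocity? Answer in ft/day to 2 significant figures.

0.21 ft/day

With h = a·x + b·y + c and OW-A as origin, the differences give:
  (-165)·a + 5·b = +0.9
  (-170)·a + (-20)·b = +1.2
Eliminate b (×(-20) and ×5, subtract): 4150·a = -24.00 → a = ∂h/∂x = -0.005783
Back-substitute: b = ∂h/∂y = -0.01084.
|∇h| = √(-0.005783² + -0.01084²) = 0.01229
Seepage velocity v = K·i/n = 3.1 × 0.01229 / 0.18 = 0.2117 ft/day.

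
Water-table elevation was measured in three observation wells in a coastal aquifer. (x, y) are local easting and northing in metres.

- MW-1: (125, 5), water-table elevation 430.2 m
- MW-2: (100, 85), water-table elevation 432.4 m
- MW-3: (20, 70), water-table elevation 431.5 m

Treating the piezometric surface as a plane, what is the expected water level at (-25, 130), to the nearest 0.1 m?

Taking MW-1 as reference: MW-2−MW-1 = (-25, 80, +2.2); MW-3−MW-1 = (-105, 65, +1.3).
Determinant of the coordinate differences = (-25)·65 − (-105)·80 = 6775.
∂h/∂x = [(+2.2)·65 − (+1.3)·80] / 6775 = +0.005756
∂h/∂y = [(-25)·(+1.3) − (-105)·(+2.2)] / 6775 = +0.02930
h(-25, 130) = 430.2 + (+0.005756)·(-150) + (+0.02930)·(125) = 430.2 -0.863 +3.662 = 432.999 m.

433.0 m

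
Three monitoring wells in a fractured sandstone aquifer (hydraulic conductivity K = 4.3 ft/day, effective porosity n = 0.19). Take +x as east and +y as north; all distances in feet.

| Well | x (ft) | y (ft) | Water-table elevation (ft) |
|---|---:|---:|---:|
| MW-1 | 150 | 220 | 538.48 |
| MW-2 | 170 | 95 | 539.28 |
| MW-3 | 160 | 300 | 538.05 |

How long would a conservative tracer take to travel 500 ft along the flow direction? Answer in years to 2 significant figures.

Three-point gradient (reference MW-1): Δ to MW-2 = (20, -125, +0.80), Δ to MW-3 = (10, 80, -0.43).
∂h/∂x = +0.003596, ∂h/∂y = -0.005825 (det = 2850).
|∇h| = √(0.003596² + -0.005825²) = 0.006846
Seepage velocity v = K·i/n = 4.3 × 0.006846 / 0.19 = 0.1549 ft/day.
t = 500 / 0.1549 = 3228 days = 8.84 years.

8.8 years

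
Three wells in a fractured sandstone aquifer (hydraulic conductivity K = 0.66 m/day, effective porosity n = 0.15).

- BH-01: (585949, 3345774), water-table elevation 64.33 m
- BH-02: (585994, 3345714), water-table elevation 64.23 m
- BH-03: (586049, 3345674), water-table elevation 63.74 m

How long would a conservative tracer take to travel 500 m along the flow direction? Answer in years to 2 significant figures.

15 years

With h = a·x + b·y + c and BH-01 as origin, the differences give:
  45·a + (-60)·b = -0.10
  100·a + (-100)·b = -0.59
Eliminate b (×(-100) and ×(-60), subtract): 1500·a = -25.400 → a = ∂h/∂x = -0.01693
Back-substitute: b = ∂h/∂y = -0.01103.
|∇h| = √(-0.01693² + -0.01103²) = 0.02021
Seepage velocity v = K·i/n = 0.66 × 0.02021 / 0.15 = 0.08892 m/day.
t = 500 / 0.08892 = 5623 days = 15.4 years.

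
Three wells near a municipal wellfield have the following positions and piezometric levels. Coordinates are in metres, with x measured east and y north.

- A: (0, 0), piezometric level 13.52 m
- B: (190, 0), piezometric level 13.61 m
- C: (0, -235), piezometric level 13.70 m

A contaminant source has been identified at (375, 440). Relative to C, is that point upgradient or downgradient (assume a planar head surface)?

downgradient

∂h/∂x = (13.61 − 13.52) / (190 − 0) = +0.0004737
∂h/∂y = (13.70 − 13.52) / (-235 − 0) = -0.0007660
Head at (375, 440) = 13.52 + (+0.0004737)·(375) + (-0.0007660)·(440) = 13.36 m.
That is lower than the 13.70 m at C, so the point is downgradient.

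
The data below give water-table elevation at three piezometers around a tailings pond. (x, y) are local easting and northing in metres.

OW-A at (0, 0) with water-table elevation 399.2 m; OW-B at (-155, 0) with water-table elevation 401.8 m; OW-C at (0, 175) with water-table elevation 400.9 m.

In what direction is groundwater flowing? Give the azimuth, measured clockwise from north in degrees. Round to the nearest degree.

120°

∂h/∂x = (401.8 − 399.2) / (-155 − 0) = -0.01677
∂h/∂y = (400.9 − 399.2) / (175 − 0) = +0.009714
Flow direction (−∇h) has components (+0.01677 E, -0.009714 N).
Azimuth = atan2(E, N) = atan2(+0.01677, -0.009714) = 120.1° ≈ 120°.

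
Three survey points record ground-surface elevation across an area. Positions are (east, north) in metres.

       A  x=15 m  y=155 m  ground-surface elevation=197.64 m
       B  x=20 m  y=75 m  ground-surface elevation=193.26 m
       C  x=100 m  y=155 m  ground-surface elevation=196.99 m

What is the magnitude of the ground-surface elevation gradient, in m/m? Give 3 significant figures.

0.0548 m/m

With z = a·x + b·y + c and A as origin, the differences give:
  5·a + (-80)·b = -4.38
  85·a + 0·b = -0.65
Eliminate b (×0 and ×(-80), subtract): 6800·a = -52.000 → a = ∂z/∂x = -0.007647
Back-substitute: b = ∂z/∂y = +0.05427.
|∇f| = √(-0.007647² + 0.05427²) = 0.05481 m/m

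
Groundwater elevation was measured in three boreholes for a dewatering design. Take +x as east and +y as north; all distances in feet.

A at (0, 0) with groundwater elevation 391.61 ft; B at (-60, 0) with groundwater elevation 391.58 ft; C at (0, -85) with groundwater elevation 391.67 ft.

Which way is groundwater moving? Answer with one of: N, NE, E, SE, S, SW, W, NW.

NW

∂h/∂x = (391.58 − 391.61) / (-60 − 0) = +0.0005000
∂h/∂y = (391.67 − 391.61) / (-85 − 0) = -0.0007059
Flow = −∇h = (-0.0005000 east, +0.0007059 north), which points northwest.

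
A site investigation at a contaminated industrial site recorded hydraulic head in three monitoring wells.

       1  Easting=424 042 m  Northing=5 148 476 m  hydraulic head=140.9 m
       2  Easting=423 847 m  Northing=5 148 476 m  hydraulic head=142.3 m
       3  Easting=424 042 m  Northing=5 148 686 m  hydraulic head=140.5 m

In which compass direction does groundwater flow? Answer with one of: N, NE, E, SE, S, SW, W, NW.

∂h/∂x = (142.3 − 140.9) / (423847 − 424042) = -0.007179
∂h/∂y = (140.5 − 140.9) / (5148686 − 5148476) = -0.001905
Flow = −∇h = (+0.007179 east, +0.001905 north), which points east.

E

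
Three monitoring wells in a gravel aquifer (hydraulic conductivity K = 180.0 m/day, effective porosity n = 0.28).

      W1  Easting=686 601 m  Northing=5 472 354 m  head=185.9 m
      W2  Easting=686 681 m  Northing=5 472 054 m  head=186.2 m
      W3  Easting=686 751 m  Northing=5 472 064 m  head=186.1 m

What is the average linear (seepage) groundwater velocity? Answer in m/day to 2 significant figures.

With h = a·x + b·y + c and W1 as origin, the differences give:
  80·a + (-300)·b = +0.3
  150·a + (-290)·b = +0.2
Eliminate b (×(-290) and ×(-300), subtract): 21800·a = -27.00 → a = ∂h/∂x = -0.001239
Back-substitute: b = ∂h/∂y = -0.001330.
|∇h| = √(-0.001239² + -0.001330²) = 0.001818
Seepage velocity v = K·i/n = 180.0 × 0.001818 / 0.28 = 1.169 m/day.

1.2 m/day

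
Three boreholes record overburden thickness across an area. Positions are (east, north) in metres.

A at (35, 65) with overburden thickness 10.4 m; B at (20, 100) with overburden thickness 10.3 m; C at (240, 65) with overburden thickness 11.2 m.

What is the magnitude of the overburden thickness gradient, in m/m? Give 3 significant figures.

Taking A as reference: B−A = (-15, 35, -0.1); C−A = (205, 0, +0.8).
Solve a·Δx + b·Δy = Δd: det = (-15)·0 − 205·35 = -7175.
∂d/∂x = [(-0.1)·0 − (+0.8)·35] / -7175 = +0.003902
∂d/∂y = [(-15)·(+0.8) − 205·(-0.1)] / -7175 = -0.001185
|∇f| = √(0.003902² + -0.001185²) = 0.004078 m/m

0.00408 m/m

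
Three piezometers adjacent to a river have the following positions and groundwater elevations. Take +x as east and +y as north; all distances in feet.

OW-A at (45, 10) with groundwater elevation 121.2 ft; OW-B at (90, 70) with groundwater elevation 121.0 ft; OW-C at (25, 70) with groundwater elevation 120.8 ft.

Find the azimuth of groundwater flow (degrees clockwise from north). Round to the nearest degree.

331°

Three-point gradient (reference OW-A): Δ to OW-B = (45, 60, -0.2), Δ to OW-C = (-20, 60, -0.4).
∂h/∂x = +0.003077, ∂h/∂y = -0.005641 (det = 3900).
Flow direction (−∇h) has components (-0.003077 E, +0.005641 N).
Azimuth = atan2(E, N) = atan2(-0.003077, +0.005641) = 331.4° ≈ 331°.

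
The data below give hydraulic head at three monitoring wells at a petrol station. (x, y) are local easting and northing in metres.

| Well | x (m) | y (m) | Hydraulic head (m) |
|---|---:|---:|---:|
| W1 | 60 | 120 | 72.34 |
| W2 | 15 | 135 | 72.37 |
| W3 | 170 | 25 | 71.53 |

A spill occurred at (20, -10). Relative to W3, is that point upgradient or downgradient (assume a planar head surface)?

With h = a·x + b·y + c and W1 as origin, the differences give:
  (-45)·a + 15·b = +0.03
  110·a + (-95)·b = -0.81
Eliminate b (×(-95) and ×15, subtract): 2625·a = 9.300 → a = ∂h/∂x = +0.003543
Back-substitute: b = ∂h/∂y = +0.01263.
Head at (20, -10) = 72.34 + (+0.003543)·(-40) + (+0.01263)·(-130) = 70.56 m.
That is lower than the 71.53 m at W3, so the point is downgradient.

downgradient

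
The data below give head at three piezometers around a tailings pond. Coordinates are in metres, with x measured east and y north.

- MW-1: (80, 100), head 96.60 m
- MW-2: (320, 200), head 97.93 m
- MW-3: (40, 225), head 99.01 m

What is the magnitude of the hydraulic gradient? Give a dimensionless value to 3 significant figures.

0.0187

Taking MW-1 as reference: MW-2−MW-1 = (240, 100, +1.33); MW-3−MW-1 = (-40, 125, +2.41).
Determinant of the coordinate differences = 240·125 − (-40)·100 = 34000.
∂h/∂x = [(+1.33)·125 − (+2.41)·100] / 34000 = -0.002199
∂h/∂y = [240·(+2.41) − (-40)·(+1.33)] / 34000 = +0.01858
|∇h| = √(-0.002199² + 0.01858²) = 0.01871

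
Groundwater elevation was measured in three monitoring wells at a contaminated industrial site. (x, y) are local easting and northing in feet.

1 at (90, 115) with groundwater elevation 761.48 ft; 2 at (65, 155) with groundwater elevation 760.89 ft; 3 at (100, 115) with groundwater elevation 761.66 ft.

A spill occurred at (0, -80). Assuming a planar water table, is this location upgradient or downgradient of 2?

Taking 1 as reference: 2−1 = (-25, 40, -0.59); 3−1 = (10, 0, +0.18).
Determinant of the coordinate differences = (-25)·0 − 10·40 = -400.
∂h/∂x = [(-0.59)·0 − (+0.18)·40] / -400 = +0.01800
∂h/∂y = [(-25)·(+0.18) − 10·(-0.59)] / -400 = -0.003500
Head at (0, -80) = 761.48 + (+0.01800)·(-90) + (-0.003500)·(-195) = 760.54 ft.
That is lower than the 760.89 ft at 2, so the point is downgradient.

downgradient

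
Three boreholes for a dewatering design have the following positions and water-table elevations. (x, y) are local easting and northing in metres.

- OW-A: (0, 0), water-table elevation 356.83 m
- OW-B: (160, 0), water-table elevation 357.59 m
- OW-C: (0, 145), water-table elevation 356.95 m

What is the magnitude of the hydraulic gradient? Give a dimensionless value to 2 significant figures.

0.0048

∂h/∂x = (357.59 − 356.83) / (160 − 0) = +0.004750
∂h/∂y = (356.95 − 356.83) / (145 − 0) = +0.0008276
|∇h| = √(0.004750² + 0.0008276²) = 0.004822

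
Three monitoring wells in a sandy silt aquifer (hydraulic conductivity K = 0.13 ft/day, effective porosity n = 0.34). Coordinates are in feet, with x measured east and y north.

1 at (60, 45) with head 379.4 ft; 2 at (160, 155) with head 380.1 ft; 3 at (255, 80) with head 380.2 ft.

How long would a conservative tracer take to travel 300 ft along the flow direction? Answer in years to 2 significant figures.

450 years

Three-point gradient (reference 1): Δ to 2 = (100, 110, +0.7), Δ to 3 = (195, 35, +0.8).
∂h/∂x = +0.003538, ∂h/∂y = +0.003148 (det = -17950).
|∇h| = √(0.003538² + 0.003148²) = 0.004736
Seepage velocity v = K·i/n = 0.13 × 0.004736 / 0.34 = 0.001811 ft/day.
t = 300 / 0.001811 = 1.657e+05 days = 454 years.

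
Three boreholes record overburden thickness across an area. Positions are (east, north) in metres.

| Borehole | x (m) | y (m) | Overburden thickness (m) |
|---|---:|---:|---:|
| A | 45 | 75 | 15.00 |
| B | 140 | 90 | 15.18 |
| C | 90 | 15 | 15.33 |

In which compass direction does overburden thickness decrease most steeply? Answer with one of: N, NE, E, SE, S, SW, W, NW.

NW

Differences from A: to B (Δx, Δy, Δh) = (95, 15, +0.18); to C = (45, -60, +0.33).
Determinant of the coordinate differences = 95·(-60) − 45·15 = -6375.
∂d/∂x = [(+0.18)·(-60) − (+0.33)·15] / -6375 = +0.002471
∂d/∂y = [95·(+0.33) − 45·(+0.18)] / -6375 = -0.003647
Steepest decrease is along −∇f = (-0.002471 E, +0.003647 N) → northwest.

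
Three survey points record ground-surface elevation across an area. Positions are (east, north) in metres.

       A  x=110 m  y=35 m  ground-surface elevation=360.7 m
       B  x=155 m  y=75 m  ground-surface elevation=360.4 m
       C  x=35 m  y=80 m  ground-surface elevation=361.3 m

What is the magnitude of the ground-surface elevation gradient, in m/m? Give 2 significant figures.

Taking A as reference: B−A = (45, 40, -0.3); C−A = (-75, 45, +0.6).
Determinant of the coordinate differences = 45·45 − (-75)·40 = 5025.
∂z/∂x = [(-0.3)·45 − (+0.6)·40] / 5025 = -0.007463
∂z/∂y = [45·(+0.6) − (-75)·(-0.3)] / 5025 = +0.0008955
|∇f| = √(-0.007463² + 0.0008955²) = 0.007517 m/m

0.0075 m/m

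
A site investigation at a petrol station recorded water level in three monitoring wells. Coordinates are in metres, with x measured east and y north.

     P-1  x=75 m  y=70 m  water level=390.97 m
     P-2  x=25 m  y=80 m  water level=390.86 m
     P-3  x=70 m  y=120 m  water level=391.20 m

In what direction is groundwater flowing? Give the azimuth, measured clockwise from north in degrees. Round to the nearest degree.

213°

With h = a·x + b·y + c and P-1 as origin, the differences give:
  (-50)·a + 10·b = -0.11
  (-5)·a + 50·b = +0.23
Eliminate b (×50 and ×10, subtract): -2450·a = -7.800 → a = ∂h/∂x = +0.003184
Back-substitute: b = ∂h/∂y = +0.004918.
Flow direction (−∇h) has components (-0.003184 E, -0.004918 N).
Azimuth = atan2(E, N) = atan2(-0.003184, -0.004918) = 212.9° ≈ 213°.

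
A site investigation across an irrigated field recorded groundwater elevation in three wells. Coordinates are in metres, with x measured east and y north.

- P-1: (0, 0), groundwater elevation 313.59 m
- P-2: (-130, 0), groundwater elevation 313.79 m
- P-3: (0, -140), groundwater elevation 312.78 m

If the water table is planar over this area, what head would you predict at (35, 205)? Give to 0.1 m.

∂h/∂x = (313.79 − 313.59) / (-130 − 0) = -0.001538
∂h/∂y = (312.78 − 313.59) / (-140 − 0) = +0.005786
h(35, 205) = 313.59 + (-0.001538)·(35) + (+0.005786)·(205) = 313.59 -0.054 +1.186 = 314.722 m.

314.7 m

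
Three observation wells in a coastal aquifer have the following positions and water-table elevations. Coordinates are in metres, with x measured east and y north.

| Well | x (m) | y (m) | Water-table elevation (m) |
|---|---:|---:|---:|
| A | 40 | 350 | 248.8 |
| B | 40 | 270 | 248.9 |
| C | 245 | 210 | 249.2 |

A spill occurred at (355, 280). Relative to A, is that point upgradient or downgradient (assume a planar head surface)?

With h = a·x + b·y + c and A as origin, the differences give:
  0·a + (-80)·b = +0.1
  205·a + (-140)·b = +0.4
Eliminate b (×(-140) and ×(-80), subtract): 16400·a = 18.00 → a = ∂h/∂x = +0.001098
Back-substitute: b = ∂h/∂y = -0.001250.
Head at (355, 280) = 248.8 + (+0.001098)·(315) + (-0.001250)·(-70) = 249.23 m.
That is higher than the 248.8 m at A, so the point is upgradient.

upgradient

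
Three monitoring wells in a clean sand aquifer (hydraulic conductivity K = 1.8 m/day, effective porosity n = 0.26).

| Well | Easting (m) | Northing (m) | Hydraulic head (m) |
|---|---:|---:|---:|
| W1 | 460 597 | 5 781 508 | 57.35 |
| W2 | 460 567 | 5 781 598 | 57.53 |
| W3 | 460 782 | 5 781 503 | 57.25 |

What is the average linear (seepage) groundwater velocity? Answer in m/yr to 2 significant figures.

4.8 m/yr

Taking W1 as reference: W2−W1 = (-30, 90, +0.18); W3−W1 = (185, -5, -0.10).
Determinant of the coordinate differences = (-30)·(-5) − 185·90 = -16500.
∂h/∂x = [(+0.18)·(-5) − (-0.10)·90] / -16500 = -0.0004909
∂h/∂y = [(-30)·(-0.10) − 185·(+0.18)] / -16500 = +0.001836
|∇h| = √(-0.0004909² + 0.001836²) = 0.0019
Seepage velocity v = K·i/n = 1.8 × 0.0019 / 0.26 = 0.01315 m/day = 4.803 m/yr.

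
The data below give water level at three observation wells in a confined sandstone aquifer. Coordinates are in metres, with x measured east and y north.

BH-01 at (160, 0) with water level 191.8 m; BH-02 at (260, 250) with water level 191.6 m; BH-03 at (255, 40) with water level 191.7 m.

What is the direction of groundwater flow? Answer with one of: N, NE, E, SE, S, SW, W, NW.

Differences from BH-01: to BH-02 (Δx, Δy, Δh) = (100, 250, -0.2); to BH-03 = (95, 40, -0.1).
Determinant of the coordinate differences = 100·40 − 95·250 = -19750.
∂h/∂x = [(-0.2)·40 − (-0.1)·250] / -19750 = -0.0008608
∂h/∂y = [100·(-0.1) − 95·(-0.2)] / -19750 = -0.0004557
Flow = −∇h = (+0.0008608 east, +0.0004557 north), which points northeast.

NE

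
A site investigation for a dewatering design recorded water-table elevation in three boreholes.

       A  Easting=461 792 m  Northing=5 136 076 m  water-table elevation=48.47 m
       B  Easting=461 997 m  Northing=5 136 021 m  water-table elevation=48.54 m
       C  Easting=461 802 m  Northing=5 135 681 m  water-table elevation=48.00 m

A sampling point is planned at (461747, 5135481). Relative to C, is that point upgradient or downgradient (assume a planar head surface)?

downgradient

With h = a·x + b·y + c and A as origin, the differences give:
  205·a + (-55)·b = +0.07
  10·a + (-395)·b = -0.47
Eliminate b (×(-395) and ×(-55), subtract): -80425·a = -53.500 → a = ∂h/∂x = +0.0006652
Back-substitute: b = ∂h/∂y = +0.001207.
Head at (461747, 5135481) = 48.47 + (+0.0006652)·(-45) + (+0.001207)·(-595) = 47.72 m.
That is lower than the 48.00 m at C, so the point is downgradient.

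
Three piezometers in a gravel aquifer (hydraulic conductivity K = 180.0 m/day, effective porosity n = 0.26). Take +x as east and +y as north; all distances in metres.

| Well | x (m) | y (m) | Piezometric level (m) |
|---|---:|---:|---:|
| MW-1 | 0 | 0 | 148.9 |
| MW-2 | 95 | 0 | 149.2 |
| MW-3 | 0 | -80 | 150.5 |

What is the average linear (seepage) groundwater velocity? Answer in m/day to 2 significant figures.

14 m/day

∂h/∂x = (149.2 − 148.9) / (95 − 0) = +0.003158
∂h/∂y = (150.5 − 148.9) / (-80 − 0) = -0.02000
|∇h| = √(0.003158² + -0.02000²) = 0.02025
Seepage velocity v = K·i/n = 180.0 × 0.02025 / 0.26 = 14.02 m/day.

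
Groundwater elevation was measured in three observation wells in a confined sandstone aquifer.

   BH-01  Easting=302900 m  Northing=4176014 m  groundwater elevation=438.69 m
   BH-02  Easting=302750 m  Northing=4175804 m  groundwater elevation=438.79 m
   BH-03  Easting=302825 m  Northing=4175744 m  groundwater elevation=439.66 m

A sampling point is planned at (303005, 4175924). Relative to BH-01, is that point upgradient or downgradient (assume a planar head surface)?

Three-point gradient (reference BH-01): Δ to BH-02 = (-150, -210, +0.10), Δ to BH-03 = (-75, -270, +0.97).
∂h/∂x = +0.007139, ∂h/∂y = -0.005576 (det = 24750).
Head at (303005, 4175924) = 438.69 + (+0.007139)·(105) + (-0.005576)·(-90) = 439.94 m.
That is higher than the 438.69 m at BH-01, so the point is upgradient.

upgradient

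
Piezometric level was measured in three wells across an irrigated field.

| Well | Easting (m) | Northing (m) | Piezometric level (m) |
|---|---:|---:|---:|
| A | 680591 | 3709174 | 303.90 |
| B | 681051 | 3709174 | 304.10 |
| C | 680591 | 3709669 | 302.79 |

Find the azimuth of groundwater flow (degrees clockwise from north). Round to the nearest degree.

∂h/∂x = (304.10 − 303.90) / (681051 − 680591) = +0.0004348
∂h/∂y = (302.79 − 303.90) / (3709669 − 3709174) = -0.002242
Flow direction (−∇h) has components (-0.0004348 E, +0.002242 N).
Azimuth = atan2(E, N) = atan2(-0.0004348, +0.002242) = 349.0° ≈ 349°.

349°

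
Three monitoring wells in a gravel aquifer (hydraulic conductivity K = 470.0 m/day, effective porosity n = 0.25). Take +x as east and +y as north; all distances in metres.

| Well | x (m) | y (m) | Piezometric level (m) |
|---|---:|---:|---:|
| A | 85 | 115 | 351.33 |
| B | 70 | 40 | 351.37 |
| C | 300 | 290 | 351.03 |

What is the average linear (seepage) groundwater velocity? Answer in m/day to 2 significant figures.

Differences from A: to B (Δx, Δy, Δh) = (-15, -75, +0.04); to C = (215, 175, -0.30).
Determinant of the coordinate differences = (-15)·175 − 215·(-75) = 13500.
∂h/∂x = [(+0.04)·175 − (-0.30)·(-75)] / 13500 = -0.001148
∂h/∂y = [(-15)·(-0.30) − 215·(+0.04)] / 13500 = -0.0003037
|∇h| = √(-0.001148² + -0.0003037²) = 0.001187
Seepage velocity v = K·i/n = 470.0 × 0.001187 / 0.25 = 2.232 m/day.

2.2 m/day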